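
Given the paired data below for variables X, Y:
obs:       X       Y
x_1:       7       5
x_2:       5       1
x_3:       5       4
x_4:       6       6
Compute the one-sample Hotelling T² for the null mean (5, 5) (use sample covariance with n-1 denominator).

Step 1 — sample mean vector:
  mean(X) = (7 + 5 + 5 + 6) / 4 = 23/4 = 5.75
  mean(Y) = (5 + 1 + 4 + 6) / 4 = 16/4 = 4
  x̄ = (5.75, 4),  deviation x̄ - mu_0 = (5.75, 4) - (5, 5) = (0.75, -1).

Step 2 — sample covariance matrix, S[i,j] = (1/(n-1)) · Σ_k (x_{k,i} - mean_i) · (x_{k,j} - mean_j), divisor n-1 = 3:
  S[X,X] = ((1.25)·(1.25) + (-0.75)·(-0.75) + (-0.75)·(-0.75) + (0.25)·(0.25)) / 3 = 2.75/3 = 0.9167
  S[X,Y] = ((1.25)·(1) + (-0.75)·(-3) + (-0.75)·(0) + (0.25)·(2)) / 3 = 4/3 = 1.3333
  S[Y,Y] = ((1)·(1) + (-3)·(-3) + (0)·(0) + (2)·(2)) / 3 = 14/3 = 4.6667
  S = [[0.9167, 1.3333],
 [1.3333, 4.6667]].

Step 3 — invert S. det(S) = 0.9167·4.6667 - (1.3333)² = 2.5.
  S^{-1} = (1/det) · [[d, -b], [-b, a]] = [[1.8667, -0.5333],
 [-0.5333, 0.3667]].

Step 4 — quadratic form (x̄ - mu_0)^T · S^{-1} · (x̄ - mu_0):
  S^{-1} · (x̄ - mu_0) = (1.9333, -0.7667),
  (x̄ - mu_0)^T · [...] = (0.75)·(1.9333) + (-1)·(-0.7667) = 2.2167.

Step 5 — scale by n: T² = 4 · 2.2167 = 8.8667.

T² ≈ 8.8667


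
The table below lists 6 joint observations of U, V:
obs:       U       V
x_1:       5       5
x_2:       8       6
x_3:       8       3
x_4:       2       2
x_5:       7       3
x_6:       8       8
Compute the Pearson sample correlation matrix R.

Step 1 — column means:
  mean(U) = (5 + 8 + 8 + 2 + 7 + 8) / 6 = 38/6 = 6.3333
  mean(V) = (5 + 6 + 3 + 2 + 3 + 8) / 6 = 27/6 = 4.5

Step 2 — sample variances and covariances s[i,j] = (1/(n-1)) · Σ_k (x_{k,i} - mean_i) · (x_{k,j} - mean_j), with n-1 = 5:
  s[U,U] = ((-1.3333)·(-1.3333) + (1.6667)·(1.6667) + (1.6667)·(1.6667) + (-4.3333)·(-4.3333) + (0.6667)·(0.6667) + (1.6667)·(1.6667)) / 5 = 29.3333/5 = 5.8667
  s[U,V] = ((-1.3333)·(0.5) + (1.6667)·(1.5) + (1.6667)·(-1.5) + (-4.3333)·(-2.5) + (0.6667)·(-1.5) + (1.6667)·(3.5)) / 5 = 15/5 = 3
  s[V,V] = ((0.5)·(0.5) + (1.5)·(1.5) + (-1.5)·(-1.5) + (-2.5)·(-2.5) + (-1.5)·(-1.5) + (3.5)·(3.5)) / 5 = 25.5/5 = 5.1
  Sample standard deviations s_i = √(s[i,i]):
  s(U) = √(5.8667) = 2.4221
  s(V) = √(5.1) = 2.2583

Step 3 — r_{ij} = s_{ij} / (s_i · s_j):
  r[U,U] = 1 (diagonal).
  r[U,V] = 3 / (2.4221 · 2.2583) = 3 / 5.4699 = 0.5485
  r[V,V] = 1 (diagonal).

R is symmetric with unit diagonal. Assembling:

R = [[1, 0.5485],
 [0.5485, 1]]


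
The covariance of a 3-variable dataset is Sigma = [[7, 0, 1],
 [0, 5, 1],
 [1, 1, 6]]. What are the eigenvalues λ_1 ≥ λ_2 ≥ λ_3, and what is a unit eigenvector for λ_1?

Step 1 — characteristic polynomial p(λ) = det(λI - Sigma) = λ³ - tr·λ² + c_1·λ - det, where tr = trace, c_1 = sum of the principal 2×2 minors, det = det(Sigma):
  tr = 7 + 5 + 6 = 18,
  c_1 = (7·5 - (0)²) + (7·6 - (1)²) + (5·6 - (1)²) = 35 + 41 + 29 = 105,
  det = 7·(5·6 - (1)²) - (0)·((0)·6 - (1)·(1)) + (1)·((0)·(1) - 5·(1)) = 7·(29) - (0)·(-1) + (1)·(-5) = 198.
  So p(λ) = λ³ - 18λ² + 105λ - 198.
Step 2 — look for an integer root (rational root theorem: any rational root is an integer divisor of 198). Testing λ = 6:
  p(6) = 216 - 648 + 630 - 198 = 0  ✓
  Dividing out (λ - 6): p(λ) = (λ - 6)(λ² - 12λ + 33).
Step 3 — remaining eigenvalues from the quadratic λ² - 12λ + 33 = 0:
  Δ = 12² - 4·33 = 144 - 132 = 12,  λ = (12 ± √12)/2 = (12 ± 3.4641)/2 ≈ 7.7321 or 4.2679.
  Sorted: λ_1 = 7.7321,  λ_2 = 6,  λ_3 = 4.2679  (check: sum = 18 = tr ✓).

Step 4 — unit eigenvector for λ_1 ≈ 7.7321: v spans the null space of (Sigma - λ_1 I), whose rows are
  r_1 = (-0.7321, 0, 1),  r_2 = (0, -2.7321, 1),  r_3 = (1, 1, -1.7321).
  v is orthogonal to every row, so take v ∝ r_1 × r_2 = ((0)·(1) - (1)·(-2.7321), (1)·(0) - (-0.7321)·(1), (-0.7321)·(-2.7321) - (0)·(0)) ≈ (2.7321, 0.7321, 2).
  Let u = (2.7321, 0.7321, 2).
  ||u|| = √((2.7321)² + (0.7321)² + (2)²) = √(12) ≈ 3.4641,  v_1 = u/||u|| ≈ (0.7887, 0.2113, 0.5774) (||v_1|| = 1).

λ_1 = 7.7321,  λ_2 = 6,  λ_3 = 4.2679;  v_1 ≈ (0.7887, 0.2113, 0.5774)


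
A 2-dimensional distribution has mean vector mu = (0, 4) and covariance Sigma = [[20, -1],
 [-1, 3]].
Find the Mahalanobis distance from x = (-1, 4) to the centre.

Step 1 — centre the observation: (x - mu) = (-1, 0).

Step 2 — invert Sigma. det(Sigma) = 20·3 - (-1)² = 59.
  Sigma^{-1} = (1/det) · [[d, -b], [-b, a]] = [[0.0508, 0.0169],
 [0.0169, 0.339]].

Step 3 — form the quadratic (x - mu)^T · Sigma^{-1} · (x - mu):
  Sigma^{-1} · (x - mu) = (-0.0508, -0.0169).
  (x - mu)^T · [Sigma^{-1} · (x - mu)] = (-1)·(-0.0508) + (0)·(-0.0169) = 0.0508.

Step 4 — take square root: d = √(0.0508) ≈ 0.2255.

d(x, mu) = √(0.0508) ≈ 0.2255


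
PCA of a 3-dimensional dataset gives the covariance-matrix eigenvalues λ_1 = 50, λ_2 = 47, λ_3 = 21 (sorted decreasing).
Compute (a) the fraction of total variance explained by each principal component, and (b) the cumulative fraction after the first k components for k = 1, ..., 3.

Step 1 — total variance = trace(Sigma) = Σ λ_i = 50 + 47 + 21 = 118.

Step 2 — fraction explained by component i = λ_i / Σ λ:
  PC1: 50/118 = 0.4237
  PC2: 47/118 = 0.3983
  PC3: 21/118 = 0.178

Step 3 — cumulative fraction after k components = (λ_1 + ... + λ_k) / Σ λ:
  k = 1: 50/118 = 0.4237
  k = 2: (50 + 47)/118 = 97/118 = 0.822
  k = 3: (50 + 47 + 21)/118 = 118/118 = 1

Summary (fraction, with percent):

explained: PC1 0.4237 (42.37%), PC2 0.3983 (39.83%), PC3 0.178 (17.8%);  cumulative: 0.4237, 0.822, 1


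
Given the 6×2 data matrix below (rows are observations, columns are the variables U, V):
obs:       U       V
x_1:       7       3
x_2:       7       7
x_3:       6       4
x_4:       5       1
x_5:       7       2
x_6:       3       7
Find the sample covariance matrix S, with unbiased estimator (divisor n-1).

Step 1 — column means:
  mean(U) = (7 + 7 + 6 + 5 + 7 + 3) / 6 = 35/6 = 5.8333
  mean(V) = (3 + 7 + 4 + 1 + 2 + 7) / 6 = 24/6 = 4

Step 2 — sample covariance S[i,j] = (1/(n-1)) · Σ_k (x_{k,i} - mean_i) · (x_{k,j} - mean_j), with n-1 = 5.
  S[U,U] = ((1.1667)·(1.1667) + (1.1667)·(1.1667) + (0.1667)·(0.1667) + (-0.8333)·(-0.8333) + (1.1667)·(1.1667) + (-2.8333)·(-2.8333)) / 5 = 12.8333/5 = 2.5667
  S[U,V] = ((1.1667)·(-1) + (1.1667)·(3) + (0.1667)·(0) + (-0.8333)·(-3) + (1.1667)·(-2) + (-2.8333)·(3)) / 5 = -6/5 = -1.2
  S[V,V] = ((-1)·(-1) + (3)·(3) + (0)·(0) + (-3)·(-3) + (-2)·(-2) + (3)·(3)) / 5 = 32/5 = 6.4

S is symmetric (S[j,i] = S[i,j]). Assembling:

S = [[2.5667, -1.2],
 [-1.2, 6.4]]


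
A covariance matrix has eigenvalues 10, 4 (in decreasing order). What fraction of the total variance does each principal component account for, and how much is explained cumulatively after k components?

Step 1 — total variance = trace(Sigma) = Σ λ_i = 10 + 4 = 14.

Step 2 — fraction explained by component i = λ_i / Σ λ:
  PC1: 10/14 = 0.7143
  PC2: 4/14 = 0.2857

Step 3 — cumulative fraction after k components = (λ_1 + ... + λ_k) / Σ λ:
  k = 1: 10/14 = 0.7143
  k = 2: (10 + 4)/14 = 14/14 = 1

Summary (fraction, with percent):

explained: PC1 0.7143 (71.43%), PC2 0.2857 (28.57%);  cumulative: 0.7143, 1


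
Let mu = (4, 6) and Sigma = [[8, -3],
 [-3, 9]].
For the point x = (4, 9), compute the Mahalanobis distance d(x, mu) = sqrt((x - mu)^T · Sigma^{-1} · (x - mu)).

Step 1 — centre the observation: (x - mu) = (0, 3).

Step 2 — invert Sigma. det(Sigma) = 8·9 - (-3)² = 63.
  Sigma^{-1} = (1/det) · [[d, -b], [-b, a]] = [[0.1429, 0.0476],
 [0.0476, 0.127]].

Step 3 — form the quadratic (x - mu)^T · Sigma^{-1} · (x - mu):
  Sigma^{-1} · (x - mu) = (0.1429, 0.381).
  (x - mu)^T · [Sigma^{-1} · (x - mu)] = (0)·(0.1429) + (3)·(0.381) = 1.1429.

Step 4 — take square root: d = √(1.1429) ≈ 1.069.

d(x, mu) = √(1.1429) ≈ 1.069


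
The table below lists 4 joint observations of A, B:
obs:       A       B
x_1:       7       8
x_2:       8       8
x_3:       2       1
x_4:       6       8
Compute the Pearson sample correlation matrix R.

Step 1 — column means:
  mean(A) = (7 + 8 + 2 + 6) / 4 = 23/4 = 5.75
  mean(B) = (8 + 8 + 1 + 8) / 4 = 25/4 = 6.25

Step 2 — sample variances and covariances s[i,j] = (1/(n-1)) · Σ_k (x_{k,i} - mean_i) · (x_{k,j} - mean_j), with n-1 = 3:
  s[A,A] = ((1.25)·(1.25) + (2.25)·(2.25) + (-3.75)·(-3.75) + (0.25)·(0.25)) / 3 = 20.75/3 = 6.9167
  s[A,B] = ((1.25)·(1.75) + (2.25)·(1.75) + (-3.75)·(-5.25) + (0.25)·(1.75)) / 3 = 26.25/3 = 8.75
  s[B,B] = ((1.75)·(1.75) + (1.75)·(1.75) + (-5.25)·(-5.25) + (1.75)·(1.75)) / 3 = 36.75/3 = 12.25
  Sample standard deviations s_i = √(s[i,i]):
  s(A) = √(6.9167) = 2.63
  s(B) = √(12.25) = 3.5

Step 3 — r_{ij} = s_{ij} / (s_i · s_j):
  r[A,A] = 1 (diagonal).
  r[A,B] = 8.75 / (2.63 · 3.5) = 8.75 / 9.2048 = 0.9506
  r[B,B] = 1 (diagonal).

R is symmetric with unit diagonal. Assembling:

R = [[1, 0.9506],
 [0.9506, 1]]


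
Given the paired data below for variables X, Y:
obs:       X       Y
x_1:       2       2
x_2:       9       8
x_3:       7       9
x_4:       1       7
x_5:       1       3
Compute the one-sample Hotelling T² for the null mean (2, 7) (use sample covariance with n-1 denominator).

Step 1 — sample mean vector:
  mean(X) = (2 + 9 + 7 + 1 + 1) / 5 = 20/5 = 4
  mean(Y) = (2 + 8 + 9 + 7 + 3) / 5 = 29/5 = 5.8
  x̄ = (4, 5.8),  deviation x̄ - mu_0 = (4, 5.8) - (2, 7) = (2, -1.2).

Step 2 — sample covariance matrix, S[i,j] = (1/(n-1)) · Σ_k (x_{k,i} - mean_i) · (x_{k,j} - mean_j), divisor n-1 = 4:
  S[X,X] = ((-2)·(-2) + (5)·(5) + (3)·(3) + (-3)·(-3) + (-3)·(-3)) / 4 = 56/4 = 14
  S[X,Y] = ((-2)·(-3.8) + (5)·(2.2) + (3)·(3.2) + (-3)·(1.2) + (-3)·(-2.8)) / 4 = 33/4 = 8.25
  S[Y,Y] = ((-3.8)·(-3.8) + (2.2)·(2.2) + (3.2)·(3.2) + (1.2)·(1.2) + (-2.8)·(-2.8)) / 4 = 38.8/4 = 9.7
  S = [[14, 8.25],
 [8.25, 9.7]].

Step 3 — invert S. det(S) = 14·9.7 - (8.25)² = 67.7375.
  S^{-1} = (1/det) · [[d, -b], [-b, a]] = [[0.1432, -0.1218],
 [-0.1218, 0.2067]].

Step 4 — quadratic form (x̄ - mu_0)^T · S^{-1} · (x̄ - mu_0):
  S^{-1} · (x̄ - mu_0) = (0.4326, -0.4916),
  (x̄ - mu_0)^T · [...] = (2)·(0.4326) + (-1.2)·(-0.4916) = 1.455.

Step 5 — scale by n: T² = 5 · 1.455 = 7.2751.

T² ≈ 7.2751


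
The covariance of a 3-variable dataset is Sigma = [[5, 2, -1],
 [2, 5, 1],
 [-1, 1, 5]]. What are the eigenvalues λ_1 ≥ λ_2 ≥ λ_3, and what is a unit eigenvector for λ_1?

Step 1 — characteristic polynomial p(λ) = det(λI - Sigma) = λ³ - tr·λ² + c_1·λ - det, where tr = trace, c_1 = sum of the principal 2×2 minors, det = det(Sigma):
  tr = 5 + 5 + 5 = 15,
  c_1 = (5·5 - (2)²) + (5·5 - (-1)²) + (5·5 - (1)²) = 21 + 24 + 24 = 69,
  det = 5·(5·5 - (1)²) - (2)·((2)·5 - (1)·(-1)) + (-1)·((2)·(1) - 5·(-1)) = 5·(24) - (2)·(11) + (-1)·(7) = 91.
  So p(λ) = λ³ - 15λ² + 69λ - 91.
Step 2 — look for an integer root (rational root theorem: any rational root is an integer divisor of 91). Testing λ = 7:
  p(7) = 343 - 735 + 483 - 91 = 0  ✓
  Dividing out (λ - 7): p(λ) = (λ - 7)(λ² - 8λ + 13).
Step 3 — remaining eigenvalues from the quadratic λ² - 8λ + 13 = 0:
  Δ = 8² - 4·13 = 64 - 52 = 12,  λ = (8 ± √12)/2 = (8 ± 3.4641)/2 ≈ 5.7321 or 2.2679.
  Sorted: λ_1 = 7,  λ_2 = 5.7321,  λ_3 = 2.2679  (check: sum = 15 = tr ✓).

Step 4 — unit eigenvector for λ_1 = 7: v spans the null space of (Sigma - λ_1 I), whose rows are
  r_1 = (-2, 2, -1),  r_2 = (2, -2, 1),  r_3 = (-1, 1, -2).
  v is orthogonal to every row, so take v ∝ r_1 × r_3 = ((2)·(-2) - (-1)·(1), (-1)·(-1) - (-2)·(-2), (-2)·(1) - (2)·(-1)) = (-3, -3, 0).
  Rescale (divide by 3; multiply by -1 so the first nonzero entry is positive): u = (1, 1, 0).
  ||u|| = √((1)² + (1)² + (0)²) = √(2) ≈ 1.4142,  v_1 = u/||u|| ≈ (0.7071, 0.7071, 0) (||v_1|| = 1).

λ_1 = 7,  λ_2 = 5.7321,  λ_3 = 2.2679;  v_1 ≈ (0.7071, 0.7071, 0)


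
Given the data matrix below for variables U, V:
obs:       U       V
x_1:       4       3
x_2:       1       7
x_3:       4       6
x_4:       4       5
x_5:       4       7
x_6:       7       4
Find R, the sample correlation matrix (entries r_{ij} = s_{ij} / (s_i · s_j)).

Step 1 — column means:
  mean(U) = (4 + 1 + 4 + 4 + 4 + 7) / 6 = 24/6 = 4
  mean(V) = (3 + 7 + 6 + 5 + 7 + 4) / 6 = 32/6 = 5.3333

Step 2 — sample variances and covariances s[i,j] = (1/(n-1)) · Σ_k (x_{k,i} - mean_i) · (x_{k,j} - mean_j), with n-1 = 5:
  s[U,U] = ((0)·(0) + (-3)·(-3) + (0)·(0) + (0)·(0) + (0)·(0) + (3)·(3)) / 5 = 18/5 = 3.6
  s[U,V] = ((0)·(-2.3333) + (-3)·(1.6667) + (0)·(0.6667) + (0)·(-0.3333) + (0)·(1.6667) + (3)·(-1.3333)) / 5 = -9/5 = -1.8
  s[V,V] = ((-2.3333)·(-2.3333) + (1.6667)·(1.6667) + (0.6667)·(0.6667) + (-0.3333)·(-0.3333) + (1.6667)·(1.6667) + (-1.3333)·(-1.3333)) / 5 = 13.3333/5 = 2.6667
  Sample standard deviations s_i = √(s[i,i]):
  s(U) = √(3.6) = 1.8974
  s(V) = √(2.6667) = 1.633

Step 3 — r_{ij} = s_{ij} / (s_i · s_j):
  r[U,U] = 1 (diagonal).
  r[U,V] = -1.8 / (1.8974 · 1.633) = -1.8 / 3.0984 = -0.5809
  r[V,V] = 1 (diagonal).

R is symmetric with unit diagonal. Assembling:

R = [[1, -0.5809],
 [-0.5809, 1]]


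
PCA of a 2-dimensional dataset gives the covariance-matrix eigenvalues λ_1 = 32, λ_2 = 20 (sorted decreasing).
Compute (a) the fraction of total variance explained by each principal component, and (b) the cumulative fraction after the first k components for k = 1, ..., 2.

Step 1 — total variance = trace(Sigma) = Σ λ_i = 32 + 20 = 52.

Step 2 — fraction explained by component i = λ_i / Σ λ:
  PC1: 32/52 = 0.6154
  PC2: 20/52 = 0.3846

Step 3 — cumulative fraction after k components = (λ_1 + ... + λ_k) / Σ λ:
  k = 1: 32/52 = 0.6154
  k = 2: (32 + 20)/52 = 52/52 = 1

Summary (fraction, with percent):

explained: PC1 0.6154 (61.54%), PC2 0.3846 (38.46%);  cumulative: 0.6154, 1


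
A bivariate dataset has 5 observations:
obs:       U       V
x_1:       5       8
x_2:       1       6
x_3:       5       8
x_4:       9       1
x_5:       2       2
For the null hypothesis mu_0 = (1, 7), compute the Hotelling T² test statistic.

Step 1 — sample mean vector:
  mean(U) = (5 + 1 + 5 + 9 + 2) / 5 = 22/5 = 4.4
  mean(V) = (8 + 6 + 8 + 1 + 2) / 5 = 25/5 = 5
  x̄ = (4.4, 5),  deviation x̄ - mu_0 = (4.4, 5) - (1, 7) = (3.4, -2).

Step 2 — sample covariance matrix, S[i,j] = (1/(n-1)) · Σ_k (x_{k,i} - mean_i) · (x_{k,j} - mean_j), divisor n-1 = 4:
  S[U,U] = ((0.6)·(0.6) + (-3.4)·(-3.4) + (0.6)·(0.6) + (4.6)·(4.6) + (-2.4)·(-2.4)) / 4 = 39.2/4 = 9.8
  S[U,V] = ((0.6)·(3) + (-3.4)·(1) + (0.6)·(3) + (4.6)·(-4) + (-2.4)·(-3)) / 4 = -11/4 = -2.75
  S[V,V] = ((3)·(3) + (1)·(1) + (3)·(3) + (-4)·(-4) + (-3)·(-3)) / 4 = 44/4 = 11
  S = [[9.8, -2.75],
 [-2.75, 11]].

Step 3 — invert S. det(S) = 9.8·11 - (-2.75)² = 100.2375.
  S^{-1} = (1/det) · [[d, -b], [-b, a]] = [[0.1097, 0.0274],
 [0.0274, 0.0978]].

Step 4 — quadratic form (x̄ - mu_0)^T · S^{-1} · (x̄ - mu_0):
  S^{-1} · (x̄ - mu_0) = (0.3182, -0.1023),
  (x̄ - mu_0)^T · [...] = (3.4)·(0.3182) + (-2)·(-0.1023) = 1.2865.

Step 5 — scale by n: T² = 5 · 1.2865 = 6.4327.

T² ≈ 6.4327


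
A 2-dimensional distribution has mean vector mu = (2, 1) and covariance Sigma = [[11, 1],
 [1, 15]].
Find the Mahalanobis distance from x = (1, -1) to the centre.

Step 1 — centre the observation: (x - mu) = (-1, -2).

Step 2 — invert Sigma. det(Sigma) = 11·15 - (1)² = 164.
  Sigma^{-1} = (1/det) · [[d, -b], [-b, a]] = [[0.0915, -0.0061],
 [-0.0061, 0.0671]].

Step 3 — form the quadratic (x - mu)^T · Sigma^{-1} · (x - mu):
  Sigma^{-1} · (x - mu) = (-0.0793, -0.128).
  (x - mu)^T · [Sigma^{-1} · (x - mu)] = (-1)·(-0.0793) + (-2)·(-0.128) = 0.3354.

Step 4 — take square root: d = √(0.3354) ≈ 0.5791.

d(x, mu) = √(0.3354) ≈ 0.5791


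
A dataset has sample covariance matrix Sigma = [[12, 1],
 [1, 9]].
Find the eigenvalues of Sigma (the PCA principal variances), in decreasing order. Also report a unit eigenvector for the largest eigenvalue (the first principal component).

Step 1 — characteristic polynomial of 2×2 Sigma:
  det(Sigma - λI) = λ² - trace · λ + det = 0.
  trace = 12 + 9 = 21, det = 12·9 - (1)² = 107.
Step 2 — discriminant:
  Δ = trace² - 4·det = 441 - 428 = 13.
Step 3 — eigenvalues:
  λ = (trace ± √Δ)/2 = (21 ± 3.6056)/2,
  λ_1 = 12.3028,  λ_2 = 8.6972.

Step 4 — unit eigenvector for λ_1: solve (Sigma - λ_1 I)v = 0. First row:
  (12 - 12.3028)·v_x + (1)·v_y = 0, i.e. (-0.3028)·v_x + (1)·v_y = 0,
  so v ∝ (b, λ_1 - a) = (1, 0.3028) = u.
  ||u|| = √((1)² + (0.3028)²) = √(1.0917) ≈ 1.0448,
  v_1 = u/||u|| ≈ (0.9571, 0.2898) (||v_1|| = 1).

λ_1 = 12.3028,  λ_2 = 8.6972;  v_1 ≈ (0.9571, 0.2898)


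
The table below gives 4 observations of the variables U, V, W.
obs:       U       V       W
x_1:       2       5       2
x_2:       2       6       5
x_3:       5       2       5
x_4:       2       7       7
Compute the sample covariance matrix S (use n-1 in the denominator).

Step 1 — column means:
  mean(U) = (2 + 2 + 5 + 2) / 4 = 11/4 = 2.75
  mean(V) = (5 + 6 + 2 + 7) / 4 = 20/4 = 5
  mean(W) = (2 + 5 + 5 + 7) / 4 = 19/4 = 4.75

Step 2 — sample covariance S[i,j] = (1/(n-1)) · Σ_k (x_{k,i} - mean_i) · (x_{k,j} - mean_j), with n-1 = 3.
  S[U,U] = ((-0.75)·(-0.75) + (-0.75)·(-0.75) + (2.25)·(2.25) + (-0.75)·(-0.75)) / 3 = 6.75/3 = 2.25
  S[U,V] = ((-0.75)·(0) + (-0.75)·(1) + (2.25)·(-3) + (-0.75)·(2)) / 3 = -9/3 = -3
  S[U,W] = ((-0.75)·(-2.75) + (-0.75)·(0.25) + (2.25)·(0.25) + (-0.75)·(2.25)) / 3 = 0.75/3 = 0.25
  S[V,V] = ((0)·(0) + (1)·(1) + (-3)·(-3) + (2)·(2)) / 3 = 14/3 = 4.6667
  S[V,W] = ((0)·(-2.75) + (1)·(0.25) + (-3)·(0.25) + (2)·(2.25)) / 3 = 4/3 = 1.3333
  S[W,W] = ((-2.75)·(-2.75) + (0.25)·(0.25) + (0.25)·(0.25) + (2.25)·(2.25)) / 3 = 12.75/3 = 4.25

S is symmetric (S[j,i] = S[i,j]). Assembling:

S = [[2.25, -3, 0.25],
 [-3, 4.6667, 1.3333],
 [0.25, 1.3333, 4.25]]


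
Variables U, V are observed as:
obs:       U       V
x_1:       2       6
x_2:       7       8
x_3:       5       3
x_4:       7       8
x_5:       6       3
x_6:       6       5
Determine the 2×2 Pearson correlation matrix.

Step 1 — column means:
  mean(U) = (2 + 7 + 5 + 7 + 6 + 6) / 6 = 33/6 = 5.5
  mean(V) = (6 + 8 + 3 + 8 + 3 + 5) / 6 = 33/6 = 5.5

Step 2 — sample variances and covariances s[i,j] = (1/(n-1)) · Σ_k (x_{k,i} - mean_i) · (x_{k,j} - mean_j), with n-1 = 5:
  s[U,U] = ((-3.5)·(-3.5) + (1.5)·(1.5) + (-0.5)·(-0.5) + (1.5)·(1.5) + (0.5)·(0.5) + (0.5)·(0.5)) / 5 = 17.5/5 = 3.5
  s[U,V] = ((-3.5)·(0.5) + (1.5)·(2.5) + (-0.5)·(-2.5) + (1.5)·(2.5) + (0.5)·(-2.5) + (0.5)·(-0.5)) / 5 = 5.5/5 = 1.1
  s[V,V] = ((0.5)·(0.5) + (2.5)·(2.5) + (-2.5)·(-2.5) + (2.5)·(2.5) + (-2.5)·(-2.5) + (-0.5)·(-0.5)) / 5 = 25.5/5 = 5.1
  Sample standard deviations s_i = √(s[i,i]):
  s(U) = √(3.5) = 1.8708
  s(V) = √(5.1) = 2.2583

Step 3 — r_{ij} = s_{ij} / (s_i · s_j):
  r[U,U] = 1 (diagonal).
  r[U,V] = 1.1 / (1.8708 · 2.2583) = 1.1 / 4.2249 = 0.2604
  r[V,V] = 1 (diagonal).

R is symmetric with unit diagonal. Assembling:

R = [[1, 0.2604],
 [0.2604, 1]]


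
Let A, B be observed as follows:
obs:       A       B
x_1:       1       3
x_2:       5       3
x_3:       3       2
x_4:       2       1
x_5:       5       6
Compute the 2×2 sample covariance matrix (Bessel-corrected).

Step 1 — column means:
  mean(A) = (1 + 5 + 3 + 2 + 5) / 5 = 16/5 = 3.2
  mean(B) = (3 + 3 + 2 + 1 + 6) / 5 = 15/5 = 3

Step 2 — sample covariance S[i,j] = (1/(n-1)) · Σ_k (x_{k,i} - mean_i) · (x_{k,j} - mean_j), with n-1 = 4.
  S[A,A] = ((-2.2)·(-2.2) + (1.8)·(1.8) + (-0.2)·(-0.2) + (-1.2)·(-1.2) + (1.8)·(1.8)) / 4 = 12.8/4 = 3.2
  S[A,B] = ((-2.2)·(0) + (1.8)·(0) + (-0.2)·(-1) + (-1.2)·(-2) + (1.8)·(3)) / 4 = 8/4 = 2
  S[B,B] = ((0)·(0) + (0)·(0) + (-1)·(-1) + (-2)·(-2) + (3)·(3)) / 4 = 14/4 = 3.5

S is symmetric (S[j,i] = S[i,j]). Assembling:

S = [[3.2, 2],
 [2, 3.5]]


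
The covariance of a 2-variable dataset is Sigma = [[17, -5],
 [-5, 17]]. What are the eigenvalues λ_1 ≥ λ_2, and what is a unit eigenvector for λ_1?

Step 1 — characteristic polynomial of 2×2 Sigma:
  det(Sigma - λI) = λ² - trace · λ + det = 0.
  trace = 17 + 17 = 34, det = 17·17 - (-5)² = 264.
Step 2 — discriminant:
  Δ = trace² - 4·det = 1156 - 1056 = 100.
Step 3 — eigenvalues:
  λ = (trace ± √Δ)/2 = (34 ± 10)/2,
  λ_1 = 22,  λ_2 = 12.

Step 4 — unit eigenvector for λ_1: solve (Sigma - λ_1 I)v = 0. First row:
  (17 - 22)·v_x + (-5)·v_y = 0, i.e. (-5)·v_x + (-5)·v_y = 0,
  so v ∝ (b, λ_1 - a) = (-5, 5); multiply by -1 so the first entry is positive: u = (5, -5).
  ||u|| = √((5)² + (-5)²) = √(50) ≈ 7.0711,
  v_1 = u/||u|| ≈ (0.7071, -0.7071) (||v_1|| = 1).

λ_1 = 22,  λ_2 = 12;  v_1 ≈ (0.7071, -0.7071)


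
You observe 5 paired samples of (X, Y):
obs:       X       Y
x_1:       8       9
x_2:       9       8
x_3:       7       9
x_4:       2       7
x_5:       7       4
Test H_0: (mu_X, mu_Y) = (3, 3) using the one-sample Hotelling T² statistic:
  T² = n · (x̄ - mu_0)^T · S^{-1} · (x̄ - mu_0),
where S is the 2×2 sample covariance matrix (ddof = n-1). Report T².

Step 1 — sample mean vector:
  mean(X) = (8 + 9 + 7 + 2 + 7) / 5 = 33/5 = 6.6
  mean(Y) = (9 + 8 + 9 + 7 + 4) / 5 = 37/5 = 7.4
  x̄ = (6.6, 7.4),  deviation x̄ - mu_0 = (6.6, 7.4) - (3, 3) = (3.6, 4.4).

Step 2 — sample covariance matrix, S[i,j] = (1/(n-1)) · Σ_k (x_{k,i} - mean_i) · (x_{k,j} - mean_j), divisor n-1 = 4:
  S[X,X] = ((1.4)·(1.4) + (2.4)·(2.4) + (0.4)·(0.4) + (-4.6)·(-4.6) + (0.4)·(0.4)) / 4 = 29.2/4 = 7.3
  S[X,Y] = ((1.4)·(1.6) + (2.4)·(0.6) + (0.4)·(1.6) + (-4.6)·(-0.4) + (0.4)·(-3.4)) / 4 = 4.8/4 = 1.2
  S[Y,Y] = ((1.6)·(1.6) + (0.6)·(0.6) + (1.6)·(1.6) + (-0.4)·(-0.4) + (-3.4)·(-3.4)) / 4 = 17.2/4 = 4.3
  S = [[7.3, 1.2],
 [1.2, 4.3]].

Step 3 — invert S. det(S) = 7.3·4.3 - (1.2)² = 29.95.
  S^{-1} = (1/det) · [[d, -b], [-b, a]] = [[0.1436, -0.0401],
 [-0.0401, 0.2437]].

Step 4 — quadratic form (x̄ - mu_0)^T · S^{-1} · (x̄ - mu_0):
  S^{-1} · (x̄ - mu_0) = (0.3406, 0.9282),
  (x̄ - mu_0)^T · [...] = (3.6)·(0.3406) + (4.4)·(0.9282) = 5.3102.

Step 5 — scale by n: T² = 5 · 5.3102 = 26.5509.

T² ≈ 26.5509


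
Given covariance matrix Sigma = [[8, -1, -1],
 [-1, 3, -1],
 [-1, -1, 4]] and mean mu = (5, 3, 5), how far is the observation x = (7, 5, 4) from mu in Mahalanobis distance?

Step 1 — centre the observation: (x - mu) = (2, 2, -1).

Step 2 — invert Sigma (cofactor / det for 3×3, or solve directly):
  Sigma^{-1} = [[0.1392, 0.0633, 0.0506],
 [0.0633, 0.3924, 0.1139],
 [0.0506, 0.1139, 0.2911]].

Step 3 — form the quadratic (x - mu)^T · Sigma^{-1} · (x - mu):
  Sigma^{-1} · (x - mu) = (0.3544, 0.7975, 0.038).
  (x - mu)^T · [Sigma^{-1} · (x - mu)] = (2)·(0.3544) + (2)·(0.7975) + (-1)·(0.038) = 2.2658.

Step 4 — take square root: d = √(2.2658) ≈ 1.5053.

d(x, mu) = √(2.2658) ≈ 1.5053


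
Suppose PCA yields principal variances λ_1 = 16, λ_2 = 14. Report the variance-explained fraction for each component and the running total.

Step 1 — total variance = trace(Sigma) = Σ λ_i = 16 + 14 = 30.

Step 2 — fraction explained by component i = λ_i / Σ λ:
  PC1: 16/30 = 0.5333
  PC2: 14/30 = 0.4667

Step 3 — cumulative fraction after k components = (λ_1 + ... + λ_k) / Σ λ:
  k = 1: 16/30 = 0.5333
  k = 2: (16 + 14)/30 = 30/30 = 1

Summary (fraction, with percent):

explained: PC1 0.5333 (53.33%), PC2 0.4667 (46.67%);  cumulative: 0.5333, 1


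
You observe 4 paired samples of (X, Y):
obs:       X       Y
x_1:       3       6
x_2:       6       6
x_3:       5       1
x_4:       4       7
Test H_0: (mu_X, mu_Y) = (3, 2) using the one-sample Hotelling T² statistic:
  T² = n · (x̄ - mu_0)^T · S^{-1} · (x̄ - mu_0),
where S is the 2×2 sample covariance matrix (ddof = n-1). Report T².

Step 1 — sample mean vector:
  mean(X) = (3 + 6 + 5 + 4) / 4 = 18/4 = 4.5
  mean(Y) = (6 + 6 + 1 + 7) / 4 = 20/4 = 5
  x̄ = (4.5, 5),  deviation x̄ - mu_0 = (4.5, 5) - (3, 2) = (1.5, 3).

Step 2 — sample covariance matrix, S[i,j] = (1/(n-1)) · Σ_k (x_{k,i} - mean_i) · (x_{k,j} - mean_j), divisor n-1 = 3:
  S[X,X] = ((-1.5)·(-1.5) + (1.5)·(1.5) + (0.5)·(0.5) + (-0.5)·(-0.5)) / 3 = 5/3 = 1.6667
  S[X,Y] = ((-1.5)·(1) + (1.5)·(1) + (0.5)·(-4) + (-0.5)·(2)) / 3 = -3/3 = -1
  S[Y,Y] = ((1)·(1) + (1)·(1) + (-4)·(-4) + (2)·(2)) / 3 = 22/3 = 7.3333
  S = [[1.6667, -1],
 [-1, 7.3333]].

Step 3 — invert S. det(S) = 1.6667·7.3333 - (-1)² = 11.2222.
  S^{-1} = (1/det) · [[d, -b], [-b, a]] = [[0.6535, 0.0891],
 [0.0891, 0.1485]].

Step 4 — quadratic form (x̄ - mu_0)^T · S^{-1} · (x̄ - mu_0):
  S^{-1} · (x̄ - mu_0) = (1.2475, 0.5792),
  (x̄ - mu_0)^T · [...] = (1.5)·(1.2475) + (3)·(0.5792) = 3.6089.

Step 5 — scale by n: T² = 4 · 3.6089 = 14.4356.

T² ≈ 14.4356


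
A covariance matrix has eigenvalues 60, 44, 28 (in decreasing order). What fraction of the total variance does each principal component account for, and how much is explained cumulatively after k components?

Step 1 — total variance = trace(Sigma) = Σ λ_i = 60 + 44 + 28 = 132.

Step 2 — fraction explained by component i = λ_i / Σ λ:
  PC1: 60/132 = 0.4545
  PC2: 44/132 = 0.3333
  PC3: 28/132 = 0.2121

Step 3 — cumulative fraction after k components = (λ_1 + ... + λ_k) / Σ λ:
  k = 1: 60/132 = 0.4545
  k = 2: (60 + 44)/132 = 104/132 = 0.7879
  k = 3: (60 + 44 + 28)/132 = 132/132 = 1

Summary (fraction, with percent):

explained: PC1 0.4545 (45.45%), PC2 0.3333 (33.33%), PC3 0.2121 (21.21%);  cumulative: 0.4545, 0.7879, 1


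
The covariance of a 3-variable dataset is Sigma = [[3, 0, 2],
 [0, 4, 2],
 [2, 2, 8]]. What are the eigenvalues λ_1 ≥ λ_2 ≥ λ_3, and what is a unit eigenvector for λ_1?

Step 1 — characteristic polynomial p(λ) = det(λI - Sigma) = λ³ - tr·λ² + c_1·λ - det, where tr = trace, c_1 = sum of the principal 2×2 minors, det = det(Sigma):
  tr = 3 + 4 + 8 = 15,
  c_1 = (3·4 - (0)²) + (3·8 - (2)²) + (4·8 - (2)²) = 12 + 20 + 28 = 60,
  det = 3·(4·8 - (2)²) - (0)·((0)·8 - (2)·(2)) + (2)·((0)·(2) - 4·(2)) = 3·(28) - (0)·(-4) + (2)·(-8) = 68.
  So p(λ) = λ³ - 15λ² + 60λ - 68.
Step 2 — look for an integer root (rational root theorem: any rational root is an integer divisor of 68). Testing λ = 2:
  p(2) = 8 - 60 + 120 - 68 = 0  ✓
  Dividing out (λ - 2): p(λ) = (λ - 2)(λ² - 13λ + 34).
Step 3 — remaining eigenvalues from the quadratic λ² - 13λ + 34 = 0:
  Δ = 13² - 4·34 = 169 - 136 = 33,  λ = (13 ± √33)/2 = (13 ± 5.7446)/2 ≈ 9.3723 or 3.6277.
  Sorted: λ_1 = 9.3723,  λ_2 = 3.6277,  λ_3 = 2  (check: sum = 15 = tr ✓).

Step 4 — unit eigenvector for λ_1 ≈ 9.3723: v spans the null space of (Sigma - λ_1 I), whose rows are
  r_1 = (-6.3723, 0, 2),  r_2 = (0, -5.3723, 2),  r_3 = (2, 2, -1.3723).
  v is orthogonal to every row, so take v ∝ r_1 × r_2 = ((0)·(2) - (2)·(-5.3723), (2)·(0) - (-6.3723)·(2), (-6.3723)·(-5.3723) - (0)·(0)) ≈ (10.7446, 12.7446, 34.2337).
  Let u = (10.7446, 12.7446, 34.2337).
  ||u|| = √((10.7446)² + (12.7446)² + (34.2337)²) = √(1449.8149) ≈ 38.0764,  v_1 = u/||u|| ≈ (0.2822, 0.3347, 0.8991) (||v_1|| = 1).

λ_1 = 9.3723,  λ_2 = 3.6277,  λ_3 = 2;  v_1 ≈ (0.2822, 0.3347, 0.8991)


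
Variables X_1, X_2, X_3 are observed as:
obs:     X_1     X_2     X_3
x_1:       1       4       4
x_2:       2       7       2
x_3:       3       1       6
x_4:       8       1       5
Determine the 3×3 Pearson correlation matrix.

Step 1 — column means:
  mean(X_1) = (1 + 2 + 3 + 8) / 4 = 14/4 = 3.5
  mean(X_2) = (4 + 7 + 1 + 1) / 4 = 13/4 = 3.25
  mean(X_3) = (4 + 2 + 6 + 5) / 4 = 17/4 = 4.25

Step 2 — sample variances and covariances s[i,j] = (1/(n-1)) · Σ_k (x_{k,i} - mean_i) · (x_{k,j} - mean_j), with n-1 = 3:
  s[X_1,X_1] = ((-2.5)·(-2.5) + (-1.5)·(-1.5) + (-0.5)·(-0.5) + (4.5)·(4.5)) / 3 = 29/3 = 9.6667
  s[X_1,X_2] = ((-2.5)·(0.75) + (-1.5)·(3.75) + (-0.5)·(-2.25) + (4.5)·(-2.25)) / 3 = -16.5/3 = -5.5
  s[X_1,X_3] = ((-2.5)·(-0.25) + (-1.5)·(-2.25) + (-0.5)·(1.75) + (4.5)·(0.75)) / 3 = 6.5/3 = 2.1667
  s[X_2,X_2] = ((0.75)·(0.75) + (3.75)·(3.75) + (-2.25)·(-2.25) + (-2.25)·(-2.25)) / 3 = 24.75/3 = 8.25
  s[X_2,X_3] = ((0.75)·(-0.25) + (3.75)·(-2.25) + (-2.25)·(1.75) + (-2.25)·(0.75)) / 3 = -14.25/3 = -4.75
  s[X_3,X_3] = ((-0.25)·(-0.25) + (-2.25)·(-2.25) + (1.75)·(1.75) + (0.75)·(0.75)) / 3 = 8.75/3 = 2.9167
  Sample standard deviations s_i = √(s[i,i]):
  s(X_1) = √(9.6667) = 3.1091
  s(X_2) = √(8.25) = 2.8723
  s(X_3) = √(2.9167) = 1.7078

Step 3 — r_{ij} = s_{ij} / (s_i · s_j):
  r[X_1,X_1] = 1 (diagonal).
  r[X_1,X_2] = -5.5 / (3.1091 · 2.8723) = -5.5 / 8.9303 = -0.6159
  r[X_1,X_3] = 2.1667 / (3.1091 · 1.7078) = 2.1667 / 5.3098 = 0.408
  r[X_2,X_2] = 1 (diagonal).
  r[X_2,X_3] = -4.75 / (2.8723 · 1.7078) = -4.75 / 4.9054 = -0.9683
  r[X_3,X_3] = 1 (diagonal).

R is symmetric with unit diagonal. Assembling:

R = [[1, -0.6159, 0.408],
 [-0.6159, 1, -0.9683],
 [0.408, -0.9683, 1]]


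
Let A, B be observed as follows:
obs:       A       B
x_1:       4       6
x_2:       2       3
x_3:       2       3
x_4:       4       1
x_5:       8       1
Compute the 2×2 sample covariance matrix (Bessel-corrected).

Step 1 — column means:
  mean(A) = (4 + 2 + 2 + 4 + 8) / 5 = 20/5 = 4
  mean(B) = (6 + 3 + 3 + 1 + 1) / 5 = 14/5 = 2.8

Step 2 — sample covariance S[i,j] = (1/(n-1)) · Σ_k (x_{k,i} - mean_i) · (x_{k,j} - mean_j), with n-1 = 4.
  S[A,A] = ((0)·(0) + (-2)·(-2) + (-2)·(-2) + (0)·(0) + (4)·(4)) / 4 = 24/4 = 6
  S[A,B] = ((0)·(3.2) + (-2)·(0.2) + (-2)·(0.2) + (0)·(-1.8) + (4)·(-1.8)) / 4 = -8/4 = -2
  S[B,B] = ((3.2)·(3.2) + (0.2)·(0.2) + (0.2)·(0.2) + (-1.8)·(-1.8) + (-1.8)·(-1.8)) / 4 = 16.8/4 = 4.2

S is symmetric (S[j,i] = S[i,j]). Assembling:

S = [[6, -2],
 [-2, 4.2]]


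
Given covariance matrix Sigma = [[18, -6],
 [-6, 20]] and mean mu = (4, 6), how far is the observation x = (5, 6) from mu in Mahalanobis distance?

Step 1 — centre the observation: (x - mu) = (1, 0).

Step 2 — invert Sigma. det(Sigma) = 18·20 - (-6)² = 324.
  Sigma^{-1} = (1/det) · [[d, -b], [-b, a]] = [[0.0617, 0.0185],
 [0.0185, 0.0556]].

Step 3 — form the quadratic (x - mu)^T · Sigma^{-1} · (x - mu):
  Sigma^{-1} · (x - mu) = (0.0617, 0.0185).
  (x - mu)^T · [Sigma^{-1} · (x - mu)] = (1)·(0.0617) + (0)·(0.0185) = 0.0617.

Step 4 — take square root: d = √(0.0617) ≈ 0.2485.

d(x, mu) = √(0.0617) ≈ 0.2485


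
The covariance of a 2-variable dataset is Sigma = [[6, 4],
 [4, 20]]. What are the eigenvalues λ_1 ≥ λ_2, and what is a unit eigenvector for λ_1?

Step 1 — characteristic polynomial of 2×2 Sigma:
  det(Sigma - λI) = λ² - trace · λ + det = 0.
  trace = 6 + 20 = 26, det = 6·20 - (4)² = 104.
Step 2 — discriminant:
  Δ = trace² - 4·det = 676 - 416 = 260.
Step 3 — eigenvalues:
  λ = (trace ± √Δ)/2 = (26 ± 16.1245)/2,
  λ_1 = 21.0623,  λ_2 = 4.9377.

Step 4 — unit eigenvector for λ_1: solve (Sigma - λ_1 I)v = 0. First row:
  (6 - 21.0623)·v_x + (4)·v_y = 0, i.e. (-15.0623)·v_x + (4)·v_y = 0,
  so v ∝ (b, λ_1 - a) = (4, 15.0623) = u.
  ||u|| = √((4)² + (15.0623)²) = √(242.8716) ≈ 15.5843,
  v_1 = u/||u|| ≈ (0.2567, 0.9665) (||v_1|| = 1).

λ_1 = 21.0623,  λ_2 = 4.9377;  v_1 ≈ (0.2567, 0.9665)


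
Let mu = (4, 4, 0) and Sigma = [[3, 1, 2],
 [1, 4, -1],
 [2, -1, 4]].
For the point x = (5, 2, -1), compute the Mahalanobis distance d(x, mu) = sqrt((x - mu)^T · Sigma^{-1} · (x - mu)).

Step 1 — centre the observation: (x - mu) = (1, -2, -1).

Step 2 — invert Sigma (cofactor / det for 3×3, or solve directly):
  Sigma^{-1} = [[0.7143, -0.2857, -0.4286],
 [-0.2857, 0.381, 0.2381],
 [-0.4286, 0.2381, 0.5238]].

Step 3 — form the quadratic (x - mu)^T · Sigma^{-1} · (x - mu):
  Sigma^{-1} · (x - mu) = (1.7143, -1.2857, -1.4286).
  (x - mu)^T · [Sigma^{-1} · (x - mu)] = (1)·(1.7143) + (-2)·(-1.2857) + (-1)·(-1.4286) = 5.7143.

Step 4 — take square root: d = √(5.7143) ≈ 2.3905.

d(x, mu) = √(5.7143) ≈ 2.3905


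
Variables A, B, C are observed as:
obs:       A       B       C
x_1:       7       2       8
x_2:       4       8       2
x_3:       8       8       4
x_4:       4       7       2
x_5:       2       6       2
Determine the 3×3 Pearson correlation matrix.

Step 1 — column means:
  mean(A) = (7 + 4 + 8 + 4 + 2) / 5 = 25/5 = 5
  mean(B) = (2 + 8 + 8 + 7 + 6) / 5 = 31/5 = 6.2
  mean(C) = (8 + 2 + 4 + 2 + 2) / 5 = 18/5 = 3.6

Step 2 — sample variances and covariances s[i,j] = (1/(n-1)) · Σ_k (x_{k,i} - mean_i) · (x_{k,j} - mean_j), with n-1 = 4:
  s[A,A] = ((2)·(2) + (-1)·(-1) + (3)·(3) + (-1)·(-1) + (-3)·(-3)) / 4 = 24/4 = 6
  s[A,B] = ((2)·(-4.2) + (-1)·(1.8) + (3)·(1.8) + (-1)·(0.8) + (-3)·(-0.2)) / 4 = -5/4 = -1.25
  s[A,C] = ((2)·(4.4) + (-1)·(-1.6) + (3)·(0.4) + (-1)·(-1.6) + (-3)·(-1.6)) / 4 = 18/4 = 4.5
  s[B,B] = ((-4.2)·(-4.2) + (1.8)·(1.8) + (1.8)·(1.8) + (0.8)·(0.8) + (-0.2)·(-0.2)) / 4 = 24.8/4 = 6.2
  s[B,C] = ((-4.2)·(4.4) + (1.8)·(-1.6) + (1.8)·(0.4) + (0.8)·(-1.6) + (-0.2)·(-1.6)) / 4 = -21.6/4 = -5.4
  s[C,C] = ((4.4)·(4.4) + (-1.6)·(-1.6) + (0.4)·(0.4) + (-1.6)·(-1.6) + (-1.6)·(-1.6)) / 4 = 27.2/4 = 6.8
  Sample standard deviations s_i = √(s[i,i]):
  s(A) = √(6) = 2.4495
  s(B) = √(6.2) = 2.49
  s(C) = √(6.8) = 2.6077

Step 3 — r_{ij} = s_{ij} / (s_i · s_j):
  r[A,A] = 1 (diagonal).
  r[A,B] = -1.25 / (2.4495 · 2.49) = -1.25 / 6.0992 = -0.2049
  r[A,C] = 4.5 / (2.4495 · 2.6077) = 4.5 / 6.3875 = 0.7045
  r[B,B] = 1 (diagonal).
  r[B,C] = -5.4 / (2.49 · 2.6077) = -5.4 / 6.4931 = -0.8317
  r[C,C] = 1 (diagonal).

R is symmetric with unit diagonal. Assembling:

R = [[1, -0.2049, 0.7045],
 [-0.2049, 1, -0.8317],
 [0.7045, -0.8317, 1]]


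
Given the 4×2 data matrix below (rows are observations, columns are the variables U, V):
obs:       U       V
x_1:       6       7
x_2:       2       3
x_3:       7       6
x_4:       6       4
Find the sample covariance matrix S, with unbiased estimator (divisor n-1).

Step 1 — column means:
  mean(U) = (6 + 2 + 7 + 6) / 4 = 21/4 = 5.25
  mean(V) = (7 + 3 + 6 + 4) / 4 = 20/4 = 5

Step 2 — sample covariance S[i,j] = (1/(n-1)) · Σ_k (x_{k,i} - mean_i) · (x_{k,j} - mean_j), with n-1 = 3.
  S[U,U] = ((0.75)·(0.75) + (-3.25)·(-3.25) + (1.75)·(1.75) + (0.75)·(0.75)) / 3 = 14.75/3 = 4.9167
  S[U,V] = ((0.75)·(2) + (-3.25)·(-2) + (1.75)·(1) + (0.75)·(-1)) / 3 = 9/3 = 3
  S[V,V] = ((2)·(2) + (-2)·(-2) + (1)·(1) + (-1)·(-1)) / 3 = 10/3 = 3.3333

S is symmetric (S[j,i] = S[i,j]). Assembling:

S = [[4.9167, 3],
 [3, 3.3333]]


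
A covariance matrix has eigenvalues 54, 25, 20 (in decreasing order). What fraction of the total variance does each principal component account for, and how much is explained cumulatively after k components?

Step 1 — total variance = trace(Sigma) = Σ λ_i = 54 + 25 + 20 = 99.

Step 2 — fraction explained by component i = λ_i / Σ λ:
  PC1: 54/99 = 0.5455
  PC2: 25/99 = 0.2525
  PC3: 20/99 = 0.202

Step 3 — cumulative fraction after k components = (λ_1 + ... + λ_k) / Σ λ:
  k = 1: 54/99 = 0.5455
  k = 2: (54 + 25)/99 = 79/99 = 0.798
  k = 3: (54 + 25 + 20)/99 = 99/99 = 1

Summary (fraction, with percent):

explained: PC1 0.5455 (54.55%), PC2 0.2525 (25.25%), PC3 0.202 (20.2%);  cumulative: 0.5455, 0.798, 1


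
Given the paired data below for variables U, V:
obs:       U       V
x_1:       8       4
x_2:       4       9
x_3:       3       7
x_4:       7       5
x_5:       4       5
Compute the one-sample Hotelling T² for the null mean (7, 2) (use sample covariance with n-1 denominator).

Step 1 — sample mean vector:
  mean(U) = (8 + 4 + 3 + 7 + 4) / 5 = 26/5 = 5.2
  mean(V) = (4 + 9 + 7 + 5 + 5) / 5 = 30/5 = 6
  x̄ = (5.2, 6),  deviation x̄ - mu_0 = (5.2, 6) - (7, 2) = (-1.8, 4).

Step 2 — sample covariance matrix, S[i,j] = (1/(n-1)) · Σ_k (x_{k,i} - mean_i) · (x_{k,j} - mean_j), divisor n-1 = 4:
  S[U,U] = ((2.8)·(2.8) + (-1.2)·(-1.2) + (-2.2)·(-2.2) + (1.8)·(1.8) + (-1.2)·(-1.2)) / 4 = 18.8/4 = 4.7
  S[U,V] = ((2.8)·(-2) + (-1.2)·(3) + (-2.2)·(1) + (1.8)·(-1) + (-1.2)·(-1)) / 4 = -12/4 = -3
  S[V,V] = ((-2)·(-2) + (3)·(3) + (1)·(1) + (-1)·(-1) + (-1)·(-1)) / 4 = 16/4 = 4
  S = [[4.7, -3],
 [-3, 4]].

Step 3 — invert S. det(S) = 4.7·4 - (-3)² = 9.8.
  S^{-1} = (1/det) · [[d, -b], [-b, a]] = [[0.4082, 0.3061],
 [0.3061, 0.4796]].

Step 4 — quadratic form (x̄ - mu_0)^T · S^{-1} · (x̄ - mu_0):
  S^{-1} · (x̄ - mu_0) = (0.4898, 1.3673),
  (x̄ - mu_0)^T · [...] = (-1.8)·(0.4898) + (4)·(1.3673) = 4.5878.

Step 5 — scale by n: T² = 5 · 4.5878 = 22.9388.

T² ≈ 22.9388


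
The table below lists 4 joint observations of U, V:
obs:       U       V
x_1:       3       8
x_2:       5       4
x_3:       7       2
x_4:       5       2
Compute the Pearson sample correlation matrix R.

Step 1 — column means:
  mean(U) = (3 + 5 + 7 + 5) / 4 = 20/4 = 5
  mean(V) = (8 + 4 + 2 + 2) / 4 = 16/4 = 4

Step 2 — sample variances and covariances s[i,j] = (1/(n-1)) · Σ_k (x_{k,i} - mean_i) · (x_{k,j} - mean_j), with n-1 = 3:
  s[U,U] = ((-2)·(-2) + (0)·(0) + (2)·(2) + (0)·(0)) / 3 = 8/3 = 2.6667
  s[U,V] = ((-2)·(4) + (0)·(0) + (2)·(-2) + (0)·(-2)) / 3 = -12/3 = -4
  s[V,V] = ((4)·(4) + (0)·(0) + (-2)·(-2) + (-2)·(-2)) / 3 = 24/3 = 8
  Sample standard deviations s_i = √(s[i,i]):
  s(U) = √(2.6667) = 1.633
  s(V) = √(8) = 2.8284

Step 3 — r_{ij} = s_{ij} / (s_i · s_j):
  r[U,U] = 1 (diagonal).
  r[U,V] = -4 / (1.633 · 2.8284) = -4 / 4.6188 = -0.866
  r[V,V] = 1 (diagonal).

R is symmetric with unit diagonal. Assembling:

R = [[1, -0.866],
 [-0.866, 1]]


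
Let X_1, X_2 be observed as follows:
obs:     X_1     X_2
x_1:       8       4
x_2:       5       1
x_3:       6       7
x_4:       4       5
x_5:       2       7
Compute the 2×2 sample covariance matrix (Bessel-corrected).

Step 1 — column means:
  mean(X_1) = (8 + 5 + 6 + 4 + 2) / 5 = 25/5 = 5
  mean(X_2) = (4 + 1 + 7 + 5 + 7) / 5 = 24/5 = 4.8

Step 2 — sample covariance S[i,j] = (1/(n-1)) · Σ_k (x_{k,i} - mean_i) · (x_{k,j} - mean_j), with n-1 = 4.
  S[X_1,X_1] = ((3)·(3) + (0)·(0) + (1)·(1) + (-1)·(-1) + (-3)·(-3)) / 4 = 20/4 = 5
  S[X_1,X_2] = ((3)·(-0.8) + (0)·(-3.8) + (1)·(2.2) + (-1)·(0.2) + (-3)·(2.2)) / 4 = -7/4 = -1.75
  S[X_2,X_2] = ((-0.8)·(-0.8) + (-3.8)·(-3.8) + (2.2)·(2.2) + (0.2)·(0.2) + (2.2)·(2.2)) / 4 = 24.8/4 = 6.2

S is symmetric (S[j,i] = S[i,j]). Assembling:

S = [[5, -1.75],
 [-1.75, 6.2]]


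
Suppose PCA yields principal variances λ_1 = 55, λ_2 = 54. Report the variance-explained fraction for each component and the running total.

Step 1 — total variance = trace(Sigma) = Σ λ_i = 55 + 54 = 109.

Step 2 — fraction explained by component i = λ_i / Σ λ:
  PC1: 55/109 = 0.5046
  PC2: 54/109 = 0.4954

Step 3 — cumulative fraction after k components = (λ_1 + ... + λ_k) / Σ λ:
  k = 1: 55/109 = 0.5046
  k = 2: (55 + 54)/109 = 109/109 = 1

Summary (fraction, with percent):

explained: PC1 0.5046 (50.46%), PC2 0.4954 (49.54%);  cumulative: 0.5046, 1


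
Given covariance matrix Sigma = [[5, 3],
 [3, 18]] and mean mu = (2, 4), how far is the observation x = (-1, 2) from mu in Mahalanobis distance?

Step 1 — centre the observation: (x - mu) = (-3, -2).

Step 2 — invert Sigma. det(Sigma) = 5·18 - (3)² = 81.
  Sigma^{-1} = (1/det) · [[d, -b], [-b, a]] = [[0.2222, -0.037],
 [-0.037, 0.0617]].

Step 3 — form the quadratic (x - mu)^T · Sigma^{-1} · (x - mu):
  Sigma^{-1} · (x - mu) = (-0.5926, -0.0123).
  (x - mu)^T · [Sigma^{-1} · (x - mu)] = (-3)·(-0.5926) + (-2)·(-0.0123) = 1.8025.

Step 4 — take square root: d = √(1.8025) ≈ 1.3426.

d(x, mu) = √(1.8025) ≈ 1.3426


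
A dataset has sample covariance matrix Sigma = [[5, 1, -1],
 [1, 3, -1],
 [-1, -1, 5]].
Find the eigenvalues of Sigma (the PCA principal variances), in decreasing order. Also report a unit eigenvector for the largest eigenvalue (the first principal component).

Step 1 — characteristic polynomial p(λ) = det(λI - Sigma) = λ³ - tr·λ² + c_1·λ - det, where tr = trace, c_1 = sum of the principal 2×2 minors, det = det(Sigma):
  tr = 5 + 3 + 5 = 13,
  c_1 = (5·3 - (1)²) + (5·5 - (-1)²) + (3·5 - (-1)²) = 14 + 24 + 14 = 52,
  det = 5·(3·5 - (-1)²) - (1)·((1)·5 - (-1)·(-1)) + (-1)·((1)·(-1) - 3·(-1)) = 5·(14) - (1)·(4) + (-1)·(2) = 64.
  So p(λ) = λ³ - 13λ² + 52λ - 64.
Step 2 — look for an integer root (rational root theorem: any rational root is an integer divisor of 64). Testing λ = 4:
  p(4) = 64 - 208 + 208 - 64 = 0  ✓
  Dividing out (λ - 4): p(λ) = (λ - 4)(λ² - 9λ + 16).
Step 3 — remaining eigenvalues from the quadratic λ² - 9λ + 16 = 0:
  Δ = 9² - 4·16 = 81 - 64 = 17,  λ = (9 ± √17)/2 = (9 ± 4.1231)/2 ≈ 6.5616 or 2.4384.
  Sorted: λ_1 = 6.5616,  λ_2 = 4,  λ_3 = 2.4384  (check: sum = 13 = tr ✓).

Step 4 — unit eigenvector for λ_1 ≈ 6.5616: v spans the null space of (Sigma - λ_1 I), whose rows are
  r_1 = (-1.5616, 1, -1),  r_2 = (1, -3.5616, -1),  r_3 = (-1, -1, -1.5616).
  v is orthogonal to every row, so take v ∝ r_1 × r_2 = ((1)·(-1) - (-1)·(-3.5616), (-1)·(1) - (-1.5616)·(-1), (-1.5616)·(-3.5616) - (1)·(1)) ≈ (-4.5616, -2.5616, 4.5616).
  Rescale (multiply by -1 so the first nonzero entry is positive): u = (4.5616, 2.5616, -4.5616).
  ||u|| = √((4.5616)² + (2.5616)² + (-4.5616)²) = √(48.1771) ≈ 6.941,  v_1 = u/||u|| ≈ (0.6572, 0.369, -0.6572) (||v_1|| = 1).

λ_1 = 6.5616,  λ_2 = 4,  λ_3 = 2.4384;  v_1 ≈ (0.6572, 0.369, -0.6572)
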